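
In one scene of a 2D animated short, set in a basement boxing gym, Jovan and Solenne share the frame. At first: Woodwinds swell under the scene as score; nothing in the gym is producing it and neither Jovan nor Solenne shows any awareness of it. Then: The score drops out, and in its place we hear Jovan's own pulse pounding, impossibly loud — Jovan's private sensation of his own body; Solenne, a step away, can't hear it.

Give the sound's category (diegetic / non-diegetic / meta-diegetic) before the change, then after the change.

Before the change: underscore with no in-world source, inaudible to the characters → non-diegetic.
After the change: the body sound is Jovan's subjective perception alone — Solenne can't hear it → meta-diegetic.

non-diegetic, meta-diegetic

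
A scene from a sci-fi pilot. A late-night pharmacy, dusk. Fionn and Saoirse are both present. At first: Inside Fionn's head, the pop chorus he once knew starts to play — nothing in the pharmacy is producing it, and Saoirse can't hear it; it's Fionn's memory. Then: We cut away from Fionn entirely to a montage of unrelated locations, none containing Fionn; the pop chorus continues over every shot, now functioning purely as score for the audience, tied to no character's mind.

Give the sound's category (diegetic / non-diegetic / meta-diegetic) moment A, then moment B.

meta-diegetic, non-diegetic

Moment A: the music lives inside Fionn's mind alone; Saoirse can't hear it → meta-diegetic.
Moment B: once it plays over shots Fionn isn't in, detached from any character's subjectivity, it's conventional underscore → non-diegetic.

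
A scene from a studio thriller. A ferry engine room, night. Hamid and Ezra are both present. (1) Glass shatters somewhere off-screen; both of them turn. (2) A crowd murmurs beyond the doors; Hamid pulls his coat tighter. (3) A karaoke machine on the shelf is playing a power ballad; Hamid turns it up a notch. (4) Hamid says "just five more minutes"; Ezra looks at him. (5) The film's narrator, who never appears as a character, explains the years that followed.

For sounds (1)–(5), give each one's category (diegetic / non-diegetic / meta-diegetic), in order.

diegetic, diegetic, diegetic, diegetic, non-diegetic

Sound (1): glass is a real object/event in the scene's world, so diegetic.
(2) is diegetic: it's the actual ambient sound of the location.
(3) is diegetic: a karaoke machine is a physical source in the scene and Hamid reacts to it.
(4) on-screen dialogue — Hamid speaks and Ezra is there to hear → diegetic.
(5) is non-diegetic: external voice-over — not a character, not heard by anyone in the scene.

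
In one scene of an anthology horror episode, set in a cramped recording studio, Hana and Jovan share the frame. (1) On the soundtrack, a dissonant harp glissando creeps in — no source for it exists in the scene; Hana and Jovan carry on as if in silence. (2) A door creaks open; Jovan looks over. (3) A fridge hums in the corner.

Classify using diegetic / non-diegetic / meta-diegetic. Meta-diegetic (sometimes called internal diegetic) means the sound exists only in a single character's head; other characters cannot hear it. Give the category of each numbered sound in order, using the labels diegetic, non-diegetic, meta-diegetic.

non-diegetic, diegetic, diegetic

(1) is non-diegetic: it has no source in the story world and no character can hear it — it's underscore.
Sound (2): a door is a real object/event in the scene's world, so diegetic.
Sound (3): a fridge is part of the location's real environment, so diegetic.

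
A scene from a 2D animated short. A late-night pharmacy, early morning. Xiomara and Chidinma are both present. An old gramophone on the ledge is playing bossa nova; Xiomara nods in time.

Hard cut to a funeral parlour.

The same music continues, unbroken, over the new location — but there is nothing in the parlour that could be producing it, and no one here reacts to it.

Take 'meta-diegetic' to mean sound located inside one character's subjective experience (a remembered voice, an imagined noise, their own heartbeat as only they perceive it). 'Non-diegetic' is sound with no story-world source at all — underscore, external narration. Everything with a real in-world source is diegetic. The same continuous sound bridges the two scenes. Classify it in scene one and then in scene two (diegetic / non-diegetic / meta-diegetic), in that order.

Scene one: an old gramophone is an on-screen source and Xiomara reacts to it → diegetic.
Scene two: there is no source in the parlour and no one hears it — it's now underscore → non-diegetic.

diegetic, non-diegetic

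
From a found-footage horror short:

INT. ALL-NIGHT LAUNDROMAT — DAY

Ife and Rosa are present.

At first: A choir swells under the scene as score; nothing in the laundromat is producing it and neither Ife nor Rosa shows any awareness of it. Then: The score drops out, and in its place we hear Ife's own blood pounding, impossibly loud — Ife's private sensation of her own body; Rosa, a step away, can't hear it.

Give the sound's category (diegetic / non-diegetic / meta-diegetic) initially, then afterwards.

Initially: underscore with no in-world source, inaudible to the characters → non-diegetic.
Afterwards: the body sound is Ife's subjective perception alone — Rosa can't hear it → meta-diegetic.

non-diegetic, meta-diegetic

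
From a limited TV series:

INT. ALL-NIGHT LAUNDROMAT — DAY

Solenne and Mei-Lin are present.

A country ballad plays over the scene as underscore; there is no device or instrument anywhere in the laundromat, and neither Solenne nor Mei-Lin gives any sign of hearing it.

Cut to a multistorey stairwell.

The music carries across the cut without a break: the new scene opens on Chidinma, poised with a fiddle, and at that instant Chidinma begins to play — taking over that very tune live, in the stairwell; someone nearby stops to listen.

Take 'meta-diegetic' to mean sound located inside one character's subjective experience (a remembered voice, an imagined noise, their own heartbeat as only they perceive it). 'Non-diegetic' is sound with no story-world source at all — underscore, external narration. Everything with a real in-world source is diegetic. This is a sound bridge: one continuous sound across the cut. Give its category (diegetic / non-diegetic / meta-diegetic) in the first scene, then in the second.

Scene one: there's no in-world source anywhere and no character hears it — underscore for the audience only → non-diegetic.
Scene two: from the moment Chidinma starts playing, the tune is being performed on a fiddle inside the story world and another character hears it → diegetic.

non-diegetic, diegetic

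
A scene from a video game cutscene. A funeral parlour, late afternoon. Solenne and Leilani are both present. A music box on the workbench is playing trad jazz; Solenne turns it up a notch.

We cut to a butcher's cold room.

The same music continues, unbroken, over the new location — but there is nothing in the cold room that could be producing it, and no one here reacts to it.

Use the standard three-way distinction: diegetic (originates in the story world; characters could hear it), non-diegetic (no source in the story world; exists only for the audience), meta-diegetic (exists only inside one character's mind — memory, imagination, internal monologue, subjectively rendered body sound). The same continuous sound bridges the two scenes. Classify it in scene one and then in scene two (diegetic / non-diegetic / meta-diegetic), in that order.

Scene one: a music box is an on-screen source and Solenne reacts to it → diegetic.
Scene two: there is no source in the cold room and no one hears it — it's now underscore → non-diegetic.

diegetic, non-diegetic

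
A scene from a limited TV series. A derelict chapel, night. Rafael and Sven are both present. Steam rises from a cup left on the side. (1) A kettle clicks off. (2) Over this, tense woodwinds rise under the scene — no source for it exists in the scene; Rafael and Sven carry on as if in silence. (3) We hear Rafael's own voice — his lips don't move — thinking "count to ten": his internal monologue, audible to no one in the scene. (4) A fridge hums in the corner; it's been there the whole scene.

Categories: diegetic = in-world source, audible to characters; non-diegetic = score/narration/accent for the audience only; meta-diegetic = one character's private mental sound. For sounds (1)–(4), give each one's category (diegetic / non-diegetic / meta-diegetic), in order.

Sound (1): a kettle is a real object/event in the scene's world, so diegetic.
(2) is non-diegetic: it has no source in the story world and no character can hear it — it's underscore.
Sound (3): internal monologue — inside Rafael's mind, not spoken into the scene, so meta-diegetic.
Sound (4): ambient/room sound belonging to the story's physical space, so diegetic.

diegetic, non-diegetic, meta-diegetic, diegetic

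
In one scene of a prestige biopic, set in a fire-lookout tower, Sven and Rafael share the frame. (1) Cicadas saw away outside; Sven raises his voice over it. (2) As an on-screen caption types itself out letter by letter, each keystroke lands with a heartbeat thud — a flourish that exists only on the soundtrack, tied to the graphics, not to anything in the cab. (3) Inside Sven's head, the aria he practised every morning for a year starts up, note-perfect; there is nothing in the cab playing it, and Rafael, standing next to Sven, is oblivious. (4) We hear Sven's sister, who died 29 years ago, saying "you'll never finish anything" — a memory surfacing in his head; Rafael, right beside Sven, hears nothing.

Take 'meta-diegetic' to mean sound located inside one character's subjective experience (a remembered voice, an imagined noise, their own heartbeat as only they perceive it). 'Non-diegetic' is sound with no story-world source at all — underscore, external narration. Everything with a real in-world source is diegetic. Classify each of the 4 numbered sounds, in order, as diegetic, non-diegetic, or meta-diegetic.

diegetic, non-diegetic, meta-diegetic, meta-diegetic

(1) ambient/room sound belonging to the story's physical space → diegetic.
(2) it accompanies on-screen graphics, not anything inside the story world → non-diegetic.
(3) remembered music, private to Sven — Rafael is oblivious because it isn't in the room → meta-diegetic.
(4) the voice is a memory playing only inside Sven's mind; Rafael can't hear it → meta-diegetic.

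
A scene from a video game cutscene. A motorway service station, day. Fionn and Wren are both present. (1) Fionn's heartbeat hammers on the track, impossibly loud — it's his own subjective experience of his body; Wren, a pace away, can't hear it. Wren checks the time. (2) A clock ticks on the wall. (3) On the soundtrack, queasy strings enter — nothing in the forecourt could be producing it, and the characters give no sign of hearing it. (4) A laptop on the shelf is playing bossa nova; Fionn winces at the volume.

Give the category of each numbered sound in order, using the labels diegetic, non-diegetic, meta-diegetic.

(1) is meta-diegetic: it's Fionn's internal bodily sensation rendered as sound; only Fionn 'hears' it.
(2) is diegetic: an in-world source (a clock); characters could hear it.
Sound (3): score with no on-screen or off-screen source; it exists for the audience alone, so non-diegetic.
Sound (4): the music comes from an on-screen device that Fionn responds to, so diegetic.

meta-diegetic, diegetic, non-diegetic, diegetic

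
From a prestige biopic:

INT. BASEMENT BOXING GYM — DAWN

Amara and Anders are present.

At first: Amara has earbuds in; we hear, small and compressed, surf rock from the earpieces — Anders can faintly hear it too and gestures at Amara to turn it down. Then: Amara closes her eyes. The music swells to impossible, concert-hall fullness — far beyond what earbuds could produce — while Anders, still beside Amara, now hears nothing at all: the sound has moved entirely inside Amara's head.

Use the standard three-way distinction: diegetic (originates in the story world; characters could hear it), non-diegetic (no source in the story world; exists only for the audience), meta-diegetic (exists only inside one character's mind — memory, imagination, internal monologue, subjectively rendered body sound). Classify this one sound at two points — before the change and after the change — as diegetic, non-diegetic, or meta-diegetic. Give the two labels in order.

diegetic, meta-diegetic

Before the change: the earbuds are a physical source both characters can hear → diegetic.
After the change: the music now exists only as Amara's subjective experience; Anders can no longer hear it → meta-diegetic.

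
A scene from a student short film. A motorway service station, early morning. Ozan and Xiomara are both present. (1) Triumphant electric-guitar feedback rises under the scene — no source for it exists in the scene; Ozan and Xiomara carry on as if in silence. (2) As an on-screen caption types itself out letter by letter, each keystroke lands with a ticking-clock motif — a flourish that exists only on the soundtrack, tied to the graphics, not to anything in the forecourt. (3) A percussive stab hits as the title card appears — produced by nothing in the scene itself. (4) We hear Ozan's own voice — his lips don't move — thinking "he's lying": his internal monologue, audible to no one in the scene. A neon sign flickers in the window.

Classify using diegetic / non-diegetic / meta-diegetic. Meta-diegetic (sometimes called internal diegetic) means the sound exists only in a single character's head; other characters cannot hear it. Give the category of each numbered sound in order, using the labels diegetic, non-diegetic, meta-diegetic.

non-diegetic, non-diegetic, non-diegetic, meta-diegetic

(1) is non-diegetic: score with no on-screen or off-screen source; it exists for the audience alone.
(2) sound married to a title/caption — outside the diegesis by definition → non-diegetic.
Sound (3): it's a sound-design accent with no in-world source; no one in the scene can hear it, so non-diegetic.
(4) internal monologue — inside Ozan's mind, not spoken into the scene → meta-diegetic.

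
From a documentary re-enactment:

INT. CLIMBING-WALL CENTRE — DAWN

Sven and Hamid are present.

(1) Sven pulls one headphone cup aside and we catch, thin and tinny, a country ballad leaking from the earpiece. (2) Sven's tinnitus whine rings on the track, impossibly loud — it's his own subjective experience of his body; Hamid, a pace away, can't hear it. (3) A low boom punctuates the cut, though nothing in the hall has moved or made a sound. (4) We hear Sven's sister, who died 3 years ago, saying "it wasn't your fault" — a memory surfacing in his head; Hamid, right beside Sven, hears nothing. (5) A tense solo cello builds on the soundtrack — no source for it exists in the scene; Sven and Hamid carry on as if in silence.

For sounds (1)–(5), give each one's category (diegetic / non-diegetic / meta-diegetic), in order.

(1) the headphones are an on-screen source → diegetic.
(2) is meta-diegetic: point-of-audition from inside Sven's body; not a sound in the room.
(3) it's a sound-design accent with no in-world source; no one in the scene can hear it → non-diegetic.
(4) is meta-diegetic: a remembered line, private to Sven — not present in the room, not audible to Hamid.
Sound (5): nothing in the hall produces it and the characters don't hear it — pure soundtrack, so non-diegetic.

diegetic, meta-diegetic, non-diegetic, meta-diegetic, non-diegetic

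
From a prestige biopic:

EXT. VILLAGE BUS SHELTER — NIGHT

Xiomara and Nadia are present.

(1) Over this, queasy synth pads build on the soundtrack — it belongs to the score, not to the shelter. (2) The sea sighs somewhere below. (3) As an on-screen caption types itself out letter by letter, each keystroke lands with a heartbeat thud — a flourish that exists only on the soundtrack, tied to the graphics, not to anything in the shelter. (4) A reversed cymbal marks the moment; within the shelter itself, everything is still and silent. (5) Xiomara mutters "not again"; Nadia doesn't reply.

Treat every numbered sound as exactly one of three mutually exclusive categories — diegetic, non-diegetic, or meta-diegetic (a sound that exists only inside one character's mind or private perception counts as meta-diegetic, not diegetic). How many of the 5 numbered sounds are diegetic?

(1) is non-diegetic: nothing in the shelter produces it and the characters don't hear it — pure soundtrack.
(2) it's the actual ambient sound of the location → diegetic.
(3) is non-diegetic: the caption isn't part of the story world, so neither is the sound tied to it.
(4) it's a sound-design accent with no in-world source; no one in the scene can hear it → non-diegetic.
(5) on-screen dialogue — Xiomara speaks and Nadia is there to hear → diegetic.
Diegetic: (2), (5) — that's 2.

2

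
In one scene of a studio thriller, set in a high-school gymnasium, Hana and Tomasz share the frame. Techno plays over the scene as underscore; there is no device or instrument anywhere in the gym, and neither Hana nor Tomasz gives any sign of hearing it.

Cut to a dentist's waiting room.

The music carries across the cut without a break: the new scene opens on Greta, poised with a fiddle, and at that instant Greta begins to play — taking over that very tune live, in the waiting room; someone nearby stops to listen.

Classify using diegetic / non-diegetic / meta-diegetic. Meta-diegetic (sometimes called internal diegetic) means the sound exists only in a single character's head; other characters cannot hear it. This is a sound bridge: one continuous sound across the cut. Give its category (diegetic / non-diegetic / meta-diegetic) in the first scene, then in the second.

non-diegetic, diegetic

Scene one: there's no in-world source anywhere and no character hears it — underscore for the audience only → non-diegetic.
Scene two: from the moment Greta starts playing, the tune is being performed on a fiddle inside the story world and another character hears it → diegetic.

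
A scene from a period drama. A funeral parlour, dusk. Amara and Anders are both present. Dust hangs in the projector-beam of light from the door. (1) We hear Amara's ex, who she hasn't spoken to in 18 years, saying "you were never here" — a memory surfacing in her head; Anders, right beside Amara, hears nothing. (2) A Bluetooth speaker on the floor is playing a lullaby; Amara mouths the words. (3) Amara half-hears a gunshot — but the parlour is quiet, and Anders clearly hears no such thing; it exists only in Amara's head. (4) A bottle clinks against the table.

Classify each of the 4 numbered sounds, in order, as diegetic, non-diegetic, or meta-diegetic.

meta-diegetic, diegetic, meta-diegetic, diegetic

(1) is meta-diegetic: the voice is a memory playing only inside Amara's mind; Anders can't hear it.
(2) source music from a Bluetooth speaker, which exists in the story world → diegetic.
(3) is meta-diegetic: subjective to Amara: the parlour is silent and Anders hears nothing.
(4) is diegetic: a bottle is a real object/event in the scene's world.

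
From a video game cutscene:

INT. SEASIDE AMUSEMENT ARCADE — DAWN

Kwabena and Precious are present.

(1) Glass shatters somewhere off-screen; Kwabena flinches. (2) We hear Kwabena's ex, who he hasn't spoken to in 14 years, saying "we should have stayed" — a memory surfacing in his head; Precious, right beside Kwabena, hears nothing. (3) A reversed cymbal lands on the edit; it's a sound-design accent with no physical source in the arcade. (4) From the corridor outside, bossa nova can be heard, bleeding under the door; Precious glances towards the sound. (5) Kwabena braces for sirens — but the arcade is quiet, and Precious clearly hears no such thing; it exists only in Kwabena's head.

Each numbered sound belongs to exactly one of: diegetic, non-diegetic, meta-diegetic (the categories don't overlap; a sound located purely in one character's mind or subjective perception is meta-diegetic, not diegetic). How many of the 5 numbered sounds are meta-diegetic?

(1) is diegetic: glass is a real object/event in the scene's world.
(2) it's Kwabena's recollection rendered as sound; the other character can't hear it → meta-diegetic.
(3) it's a sound-design accent with no in-world source; no one in the scene can hear it → non-diegetic.
Sound (4): it's coming from the corridor outside — a location within the story world — and Precious reacts, so diegetic.
Sound (5): the sound is imagined by Kwabena; nothing in the story world is producing it and Precious can't hear it, so meta-diegetic.
So 2 of the 5 are meta-diegetic: (2), (5).

2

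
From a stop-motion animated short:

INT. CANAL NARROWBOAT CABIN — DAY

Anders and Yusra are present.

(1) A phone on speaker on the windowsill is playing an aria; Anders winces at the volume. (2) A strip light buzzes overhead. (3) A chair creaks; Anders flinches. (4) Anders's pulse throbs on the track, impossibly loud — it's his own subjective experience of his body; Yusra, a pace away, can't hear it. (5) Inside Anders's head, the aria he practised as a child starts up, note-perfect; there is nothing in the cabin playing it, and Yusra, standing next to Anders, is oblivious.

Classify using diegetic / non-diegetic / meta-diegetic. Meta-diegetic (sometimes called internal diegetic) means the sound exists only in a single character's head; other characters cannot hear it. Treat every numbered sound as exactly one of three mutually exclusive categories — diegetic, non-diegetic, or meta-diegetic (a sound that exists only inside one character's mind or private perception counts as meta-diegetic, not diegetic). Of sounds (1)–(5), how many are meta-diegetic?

Sound (1): the music comes from an on-screen device that Anders responds to, so diegetic.
Sound (2): ambient/room sound belonging to the story's physical space, so diegetic.
(3) is diegetic: the sound comes from a chair physically present in the location.
(4) is meta-diegetic: a subjective body sound — Anders's private perception, inaudible to Yusra.
(5) is meta-diegetic: the music is a memory playing inside Anders's mind alone; no real-world source, Yusra can't hear it.
Meta-diegetic: (4), (5) — that's 2.

2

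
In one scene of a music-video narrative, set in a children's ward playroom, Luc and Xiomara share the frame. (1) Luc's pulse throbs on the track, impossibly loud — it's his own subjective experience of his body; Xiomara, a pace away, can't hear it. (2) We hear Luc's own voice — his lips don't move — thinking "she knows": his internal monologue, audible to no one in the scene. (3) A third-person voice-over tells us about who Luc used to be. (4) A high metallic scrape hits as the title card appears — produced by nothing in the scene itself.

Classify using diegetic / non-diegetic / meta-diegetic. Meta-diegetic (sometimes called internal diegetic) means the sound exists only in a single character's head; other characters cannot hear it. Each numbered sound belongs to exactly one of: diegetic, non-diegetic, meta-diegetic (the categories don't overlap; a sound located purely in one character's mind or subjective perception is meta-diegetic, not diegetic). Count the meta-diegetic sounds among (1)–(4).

2

(1) point-of-audition from inside Luc's body; not a sound in the room → meta-diegetic.
(2) Luc's thought-voice: a private mental sound no other character can hear → meta-diegetic.
(3) the narrator exists outside the story world, addressing only the audience → non-diegetic.
(4) is non-diegetic: an editorial stinger — it belongs to the cut, not the story world.
So 2 of the 4 are meta-diegetic: (1), (2).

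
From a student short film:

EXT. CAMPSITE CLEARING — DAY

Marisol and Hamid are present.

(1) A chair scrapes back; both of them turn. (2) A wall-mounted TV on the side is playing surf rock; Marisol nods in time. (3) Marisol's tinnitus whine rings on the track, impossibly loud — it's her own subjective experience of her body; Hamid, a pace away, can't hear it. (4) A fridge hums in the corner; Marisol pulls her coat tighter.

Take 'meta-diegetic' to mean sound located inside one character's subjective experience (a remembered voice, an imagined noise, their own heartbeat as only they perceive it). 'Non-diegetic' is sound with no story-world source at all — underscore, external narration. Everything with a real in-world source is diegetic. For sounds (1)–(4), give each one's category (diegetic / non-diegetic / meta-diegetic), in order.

diegetic, diegetic, meta-diegetic, diegetic

(1) a chair is a real object/event in the scene's world → diegetic.
(2) is diegetic: source music from a wall-mounted TV, which exists in the story world.
Sound (3): it's Marisol's internal bodily sensation rendered as sound; only Marisol 'hears' it, so meta-diegetic.
(4) ambient/room sound belonging to the story's physical space → diegetic.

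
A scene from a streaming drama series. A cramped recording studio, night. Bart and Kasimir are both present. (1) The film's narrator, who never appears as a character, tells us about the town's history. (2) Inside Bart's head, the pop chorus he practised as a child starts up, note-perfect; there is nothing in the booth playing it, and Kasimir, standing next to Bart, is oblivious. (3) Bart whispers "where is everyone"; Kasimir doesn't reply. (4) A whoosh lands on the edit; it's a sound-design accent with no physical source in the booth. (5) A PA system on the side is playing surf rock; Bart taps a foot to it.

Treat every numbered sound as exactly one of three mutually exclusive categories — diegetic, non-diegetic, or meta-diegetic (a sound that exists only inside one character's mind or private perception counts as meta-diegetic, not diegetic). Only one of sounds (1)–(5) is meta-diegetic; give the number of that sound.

(1) commentary laid over the scene from outside the fiction → non-diegetic.
(2) is meta-diegetic: it lives in Bart's subjectivity, not in the booth.
Sound (3): on-screen dialogue — Bart speaks and Kasimir is there to hear, so diegetic.
(4) is non-diegetic: nothing in the scene produces it; it's an accent added for the audience.
Sound (5): source music from a PA system, which exists in the story world, so diegetic.
Only (2) is meta-diegetic.

2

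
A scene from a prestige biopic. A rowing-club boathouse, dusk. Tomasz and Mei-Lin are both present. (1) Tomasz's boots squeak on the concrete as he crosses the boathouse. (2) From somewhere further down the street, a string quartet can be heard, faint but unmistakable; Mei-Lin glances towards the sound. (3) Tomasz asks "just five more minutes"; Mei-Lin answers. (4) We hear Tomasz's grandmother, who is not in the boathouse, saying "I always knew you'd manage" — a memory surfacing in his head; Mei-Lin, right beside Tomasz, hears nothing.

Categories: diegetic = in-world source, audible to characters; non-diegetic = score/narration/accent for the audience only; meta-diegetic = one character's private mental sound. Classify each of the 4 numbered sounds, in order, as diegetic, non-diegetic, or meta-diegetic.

diegetic, diegetic, diegetic, meta-diegetic

Sound (1): a character's body making contact with the set — an in-world sound, so diegetic.
(2) is diegetic: the music has an off-screen but real-world source and a character hears it.
(3) on-screen dialogue — Tomasz speaks and Mei-Lin is there to hear → diegetic.
(4) the voice is a memory playing only inside Tomasz's mind; Mei-Lin can't hear it → meta-diegetic.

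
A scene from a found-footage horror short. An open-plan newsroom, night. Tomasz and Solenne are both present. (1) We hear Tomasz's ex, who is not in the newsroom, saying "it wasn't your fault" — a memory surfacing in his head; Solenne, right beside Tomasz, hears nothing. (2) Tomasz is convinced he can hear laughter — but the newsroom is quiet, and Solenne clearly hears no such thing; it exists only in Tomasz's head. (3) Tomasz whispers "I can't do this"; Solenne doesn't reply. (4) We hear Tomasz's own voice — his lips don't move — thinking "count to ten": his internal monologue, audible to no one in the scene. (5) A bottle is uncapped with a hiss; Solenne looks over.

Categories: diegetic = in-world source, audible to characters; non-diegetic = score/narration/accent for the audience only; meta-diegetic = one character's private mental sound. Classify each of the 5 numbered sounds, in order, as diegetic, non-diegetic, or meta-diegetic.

meta-diegetic, meta-diegetic, diegetic, meta-diegetic, diegetic

(1) is meta-diegetic: a remembered line, private to Tomasz — not present in the room, not audible to Solenne.
Sound (2): the sound is imagined by Tomasz; nothing in the story world is producing it and Solenne can't hear it, so meta-diegetic.
(3) is diegetic: Tomasz is a character speaking aloud in the scene.
(4) Tomasz's thought-voice: a private mental sound no other character can hear → meta-diegetic.
Sound (5): an in-world source (a bottle); characters could hear it, so diegetic.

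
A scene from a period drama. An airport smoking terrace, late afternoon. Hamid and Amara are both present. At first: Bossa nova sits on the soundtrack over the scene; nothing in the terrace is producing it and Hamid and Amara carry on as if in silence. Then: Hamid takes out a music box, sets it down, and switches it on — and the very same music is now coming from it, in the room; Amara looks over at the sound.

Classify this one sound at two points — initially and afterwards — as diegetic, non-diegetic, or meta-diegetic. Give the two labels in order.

non-diegetic, diegetic

Initially: no in-world source exists and no character can hear it — underscore → non-diegetic.
Afterwards: a music box is now a real source in the story world and the characters hear it → diegetic.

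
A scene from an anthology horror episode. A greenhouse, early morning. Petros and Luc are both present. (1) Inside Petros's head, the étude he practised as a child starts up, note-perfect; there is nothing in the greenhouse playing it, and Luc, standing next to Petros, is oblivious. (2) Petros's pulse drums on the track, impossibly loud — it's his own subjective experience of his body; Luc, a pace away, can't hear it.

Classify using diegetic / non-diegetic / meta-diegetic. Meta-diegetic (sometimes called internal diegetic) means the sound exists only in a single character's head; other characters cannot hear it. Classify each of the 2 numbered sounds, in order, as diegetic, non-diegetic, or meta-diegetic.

(1) the music is a memory playing inside Petros's mind alone; no real-world source, Luc can't hear it → meta-diegetic.
(2) is meta-diegetic: a subjective body sound — Petros's private perception, inaudible to Luc.

meta-diegetic, meta-diegetic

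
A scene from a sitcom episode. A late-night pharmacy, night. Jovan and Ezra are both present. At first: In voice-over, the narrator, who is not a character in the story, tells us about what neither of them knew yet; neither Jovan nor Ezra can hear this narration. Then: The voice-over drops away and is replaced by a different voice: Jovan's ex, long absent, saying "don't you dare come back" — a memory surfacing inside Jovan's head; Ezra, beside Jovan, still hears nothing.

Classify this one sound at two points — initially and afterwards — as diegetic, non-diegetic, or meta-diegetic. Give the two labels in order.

non-diegetic, meta-diegetic

Initially: the external narrator addresses only the audience — outside the story world → non-diegetic.
Afterwards: the replacement voice is a memory inside Jovan's mind specifically → meta-diegetic.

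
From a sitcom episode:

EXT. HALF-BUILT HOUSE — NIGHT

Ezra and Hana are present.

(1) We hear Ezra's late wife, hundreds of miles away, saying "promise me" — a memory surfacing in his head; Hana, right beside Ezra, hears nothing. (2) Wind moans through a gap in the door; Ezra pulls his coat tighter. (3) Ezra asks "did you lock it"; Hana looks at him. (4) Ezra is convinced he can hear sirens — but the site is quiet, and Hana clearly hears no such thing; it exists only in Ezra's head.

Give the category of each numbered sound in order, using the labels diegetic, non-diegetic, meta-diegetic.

meta-diegetic, diegetic, diegetic, meta-diegetic

(1) a remembered line, private to Ezra — not present in the room, not audible to Hana → meta-diegetic.
Sound (2): it's the actual ambient sound of the location, so diegetic.
(3) Ezra is a character speaking aloud in the scene → diegetic.
Sound (4): subjective to Ezra: the site is silent and Hana hears nothing, so meta-diegetic.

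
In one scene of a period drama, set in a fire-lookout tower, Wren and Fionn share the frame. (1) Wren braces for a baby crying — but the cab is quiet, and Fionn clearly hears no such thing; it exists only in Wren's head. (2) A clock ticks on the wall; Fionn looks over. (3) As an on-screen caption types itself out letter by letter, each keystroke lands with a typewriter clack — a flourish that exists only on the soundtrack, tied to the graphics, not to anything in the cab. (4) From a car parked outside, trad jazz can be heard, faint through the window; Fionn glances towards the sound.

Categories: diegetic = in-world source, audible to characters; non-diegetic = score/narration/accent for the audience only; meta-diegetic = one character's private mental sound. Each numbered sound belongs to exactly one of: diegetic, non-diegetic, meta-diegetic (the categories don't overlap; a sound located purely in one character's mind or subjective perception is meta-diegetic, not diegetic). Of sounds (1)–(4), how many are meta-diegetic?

(1) is meta-diegetic: subjective to Wren: the cab is silent and Fionn hears nothing.
(2) is diegetic: the sound comes from a clock physically present in the location.
Sound (3): it accompanies on-screen graphics, not anything inside the story world, so non-diegetic.
(4) is diegetic: the music has an off-screen but real-world source and a character hears it.
Meta-diegetic: (1) — that's 1.

1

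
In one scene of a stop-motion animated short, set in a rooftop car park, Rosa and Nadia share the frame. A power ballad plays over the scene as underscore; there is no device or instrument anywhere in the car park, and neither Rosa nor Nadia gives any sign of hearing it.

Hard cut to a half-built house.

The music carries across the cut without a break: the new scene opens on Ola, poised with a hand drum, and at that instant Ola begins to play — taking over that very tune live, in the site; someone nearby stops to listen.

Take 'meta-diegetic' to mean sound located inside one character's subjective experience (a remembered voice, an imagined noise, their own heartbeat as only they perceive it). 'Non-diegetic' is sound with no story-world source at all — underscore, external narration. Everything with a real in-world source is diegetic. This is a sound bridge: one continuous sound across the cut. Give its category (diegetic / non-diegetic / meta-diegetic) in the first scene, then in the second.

Scene one: there's no in-world source anywhere and no character hears it — underscore for the audience only → non-diegetic.
Scene two: from the moment Ola starts playing, the tune is being performed on a hand drum inside the story world and another character hears it → diegetic.

non-diegetic, diegetic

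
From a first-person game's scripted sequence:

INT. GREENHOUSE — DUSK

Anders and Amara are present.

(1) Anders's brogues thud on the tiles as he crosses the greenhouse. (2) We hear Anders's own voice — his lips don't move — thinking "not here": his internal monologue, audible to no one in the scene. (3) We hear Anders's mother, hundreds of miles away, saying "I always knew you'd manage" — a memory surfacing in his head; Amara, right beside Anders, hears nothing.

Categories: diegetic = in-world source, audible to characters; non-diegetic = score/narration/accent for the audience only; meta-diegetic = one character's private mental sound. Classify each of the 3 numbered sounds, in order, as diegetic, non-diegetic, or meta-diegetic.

(1) is diegetic: Anders's footsteps are produced in the story world.
Sound (2): internal monologue — inside Anders's mind, not spoken into the scene, so meta-diegetic.
Sound (3): it's Anders's recollection rendered as sound; the other character can't hear it, so meta-diegetic.

diegetic, meta-diegetic, meta-diegetic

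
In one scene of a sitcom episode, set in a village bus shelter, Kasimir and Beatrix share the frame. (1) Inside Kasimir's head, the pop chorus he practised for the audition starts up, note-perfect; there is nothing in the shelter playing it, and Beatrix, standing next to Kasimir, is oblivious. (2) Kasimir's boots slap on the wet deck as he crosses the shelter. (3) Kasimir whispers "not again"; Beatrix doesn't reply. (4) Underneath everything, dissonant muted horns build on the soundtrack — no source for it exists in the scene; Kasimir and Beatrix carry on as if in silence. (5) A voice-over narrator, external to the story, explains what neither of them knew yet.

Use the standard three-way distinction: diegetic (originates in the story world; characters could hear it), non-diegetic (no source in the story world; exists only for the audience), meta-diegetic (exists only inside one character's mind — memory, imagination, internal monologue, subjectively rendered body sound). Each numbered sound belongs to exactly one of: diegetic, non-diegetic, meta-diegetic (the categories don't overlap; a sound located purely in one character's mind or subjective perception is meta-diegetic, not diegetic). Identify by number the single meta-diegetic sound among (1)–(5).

(1) it lives in Kasimir's subjectivity, not in the shelter → meta-diegetic.
(2) a character's body making contact with the set — an in-world sound → diegetic.
Sound (3): spoken by a character present in the story world, so diegetic.
(4) is non-diegetic: it has no source in the story world and no character can hear it — it's underscore.
Sound (5): commentary laid over the scene from outside the fiction, so non-diegetic.
Only (1) is meta-diegetic.

1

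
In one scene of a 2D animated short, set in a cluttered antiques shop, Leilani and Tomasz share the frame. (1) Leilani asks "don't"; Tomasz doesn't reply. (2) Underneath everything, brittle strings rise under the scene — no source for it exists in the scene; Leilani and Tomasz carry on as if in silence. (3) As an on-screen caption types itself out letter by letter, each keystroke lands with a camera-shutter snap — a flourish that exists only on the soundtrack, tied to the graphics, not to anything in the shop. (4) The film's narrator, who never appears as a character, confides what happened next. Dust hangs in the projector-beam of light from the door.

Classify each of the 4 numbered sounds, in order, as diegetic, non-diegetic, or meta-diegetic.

diegetic, non-diegetic, non-diegetic, non-diegetic

(1) is diegetic: on-screen dialogue — Leilani speaks and Tomasz is there to hear.
Sound (2): score with no on-screen or off-screen source; it exists for the audience alone, so non-diegetic.
Sound (3): the caption isn't part of the story world, so neither is the sound tied to it, so non-diegetic.
Sound (4): commentary laid over the scene from outside the fiction, so non-diegetic.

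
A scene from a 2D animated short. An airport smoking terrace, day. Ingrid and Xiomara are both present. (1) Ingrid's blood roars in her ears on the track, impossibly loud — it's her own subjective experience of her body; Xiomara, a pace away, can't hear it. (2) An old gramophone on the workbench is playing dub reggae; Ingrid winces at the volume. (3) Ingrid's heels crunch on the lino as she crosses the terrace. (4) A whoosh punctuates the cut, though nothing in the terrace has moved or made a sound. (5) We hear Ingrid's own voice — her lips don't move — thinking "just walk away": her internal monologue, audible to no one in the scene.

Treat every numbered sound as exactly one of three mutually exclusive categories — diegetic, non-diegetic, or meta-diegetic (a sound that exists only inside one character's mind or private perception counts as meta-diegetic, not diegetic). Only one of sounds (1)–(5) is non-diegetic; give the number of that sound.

Sound (1): point-of-audition from inside Ingrid's body; not a sound in the room, so meta-diegetic.
Sound (2): the music comes from an on-screen device that Ingrid responds to, so diegetic.
Sound (3): Ingrid's footsteps are produced in the story world, so diegetic.
(4) an editorial stinger — it belongs to the cut, not the story world → non-diegetic.
Sound (5): it's Ingrid's unspoken thought, heard only by the audience via her subjectivity, so meta-diegetic.
Only (4) is non-diegetic.

4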